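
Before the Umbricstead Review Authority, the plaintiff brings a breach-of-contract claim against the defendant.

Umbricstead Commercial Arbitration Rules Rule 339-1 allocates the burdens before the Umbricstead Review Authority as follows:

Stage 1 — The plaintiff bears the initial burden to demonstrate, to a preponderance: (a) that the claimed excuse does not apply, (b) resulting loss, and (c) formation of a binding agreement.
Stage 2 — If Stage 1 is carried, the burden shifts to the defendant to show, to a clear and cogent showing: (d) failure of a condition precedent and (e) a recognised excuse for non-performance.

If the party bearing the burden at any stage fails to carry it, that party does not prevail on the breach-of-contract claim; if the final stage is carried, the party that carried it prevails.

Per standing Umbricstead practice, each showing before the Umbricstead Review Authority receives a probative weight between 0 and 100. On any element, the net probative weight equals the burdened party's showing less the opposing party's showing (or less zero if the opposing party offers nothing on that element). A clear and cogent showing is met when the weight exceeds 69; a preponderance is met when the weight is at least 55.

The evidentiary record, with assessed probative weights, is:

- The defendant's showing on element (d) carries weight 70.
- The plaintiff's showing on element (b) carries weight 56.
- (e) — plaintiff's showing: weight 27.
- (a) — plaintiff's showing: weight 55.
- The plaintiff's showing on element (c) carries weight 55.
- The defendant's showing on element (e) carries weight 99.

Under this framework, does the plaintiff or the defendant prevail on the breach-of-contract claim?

At Stage 1 the plaintiff must meet a preponderance (weight is at least 55): on (a) the weight is 55, ≥ 55, so (a) meets the standard; on (b) the weight is 56, which does reach 55, so (b) meets the standard; on (c) the weight is 55, ≥ 55, so (c) meets the standard.
  The plaintiff carries Stage 1; the defendant now bears the burden.
At Stage 2 the defendant must meet a clear and cogent showing (weight exceeds 69): on (d) the weight is 70, which does exceed 69, so (d) meets the standard; on (e) the weight is 99 less the opposing 27 gives net 72, which does exceed 69, so (e) meets the standard.
  All elements met at the final stage.
Every stage carried; the defendant prevails.

defendant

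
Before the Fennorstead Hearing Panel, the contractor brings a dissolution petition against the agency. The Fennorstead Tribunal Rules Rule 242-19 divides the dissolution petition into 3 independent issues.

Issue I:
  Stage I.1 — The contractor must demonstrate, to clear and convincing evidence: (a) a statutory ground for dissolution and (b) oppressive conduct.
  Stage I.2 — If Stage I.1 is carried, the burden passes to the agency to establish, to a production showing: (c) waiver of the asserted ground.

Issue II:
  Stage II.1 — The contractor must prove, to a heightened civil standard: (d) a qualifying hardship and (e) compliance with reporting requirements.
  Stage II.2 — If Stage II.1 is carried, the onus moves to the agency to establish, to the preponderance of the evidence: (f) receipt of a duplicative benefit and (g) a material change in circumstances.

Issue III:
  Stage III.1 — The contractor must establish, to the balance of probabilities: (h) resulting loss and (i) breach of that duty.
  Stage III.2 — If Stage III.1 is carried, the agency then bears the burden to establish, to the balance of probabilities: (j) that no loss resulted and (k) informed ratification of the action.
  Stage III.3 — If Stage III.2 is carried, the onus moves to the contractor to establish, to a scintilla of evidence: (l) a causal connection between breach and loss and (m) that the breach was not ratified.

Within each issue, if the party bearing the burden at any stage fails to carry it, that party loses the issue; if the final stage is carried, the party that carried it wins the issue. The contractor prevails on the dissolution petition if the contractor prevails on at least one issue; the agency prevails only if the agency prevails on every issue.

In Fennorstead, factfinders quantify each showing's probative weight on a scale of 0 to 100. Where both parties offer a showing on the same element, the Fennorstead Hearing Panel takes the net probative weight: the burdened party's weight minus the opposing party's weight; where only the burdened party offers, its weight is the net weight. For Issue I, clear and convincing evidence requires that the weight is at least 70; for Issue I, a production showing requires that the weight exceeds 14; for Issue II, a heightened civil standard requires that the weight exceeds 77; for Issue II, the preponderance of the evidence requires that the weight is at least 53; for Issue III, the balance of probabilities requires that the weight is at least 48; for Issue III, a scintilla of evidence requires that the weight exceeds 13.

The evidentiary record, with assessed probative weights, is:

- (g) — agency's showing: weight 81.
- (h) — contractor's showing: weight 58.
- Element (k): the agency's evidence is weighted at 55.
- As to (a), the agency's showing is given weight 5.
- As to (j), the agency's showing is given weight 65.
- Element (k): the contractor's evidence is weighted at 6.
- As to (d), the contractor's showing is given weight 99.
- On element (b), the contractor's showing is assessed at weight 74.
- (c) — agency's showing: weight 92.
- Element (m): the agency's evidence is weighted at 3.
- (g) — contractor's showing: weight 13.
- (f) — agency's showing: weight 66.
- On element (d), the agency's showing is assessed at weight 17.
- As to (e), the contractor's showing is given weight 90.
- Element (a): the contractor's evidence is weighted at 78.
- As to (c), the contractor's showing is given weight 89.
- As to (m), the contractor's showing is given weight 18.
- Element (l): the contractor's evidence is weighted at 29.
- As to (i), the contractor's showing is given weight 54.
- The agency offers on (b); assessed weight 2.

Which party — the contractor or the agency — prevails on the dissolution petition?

contractor

— Issue I —
Stage I.1 (contractor, clear and convincing evidence, weight is at least 70): (a) net 78−5=73 ≥ 70 — meets; (b) net 74−2=72 ≥ 70 — meets.
  The contractor carries Stage I.1; the agency now bears the burden.
Stage I.2 (agency, a production showing, weight exceeds 14): (c) net 92−89=3 ≤ 14 — fails.
  Stage I.2 not carried; the agency fails its burden.
So the contractor prevails on this issue.
— Issue II —
At Stage II.1 the contractor must meet a heightened civil standard (weight exceeds 77): on (d) the weight is 99 less the opposing 17 gives net 82, which does exceed 77, so (d) meets the standard; on (e) the weight is 90, which does exceed 77, so (e) meets the standard.
  The contractor carries Stage II.1; the agency now bears the burden.
At Stage II.2 the agency must meet the preponderance of the evidence (weight is at least 53): on (f) the weight is 66, which does reach 53, so (f) meets the standard; on (g) the weight is 81 less the opposing 13 gives net 68, ≥ 53, so (g) meets the standard.
  Stage II.2 carried; the final stage is satisfied.
All stages carried — the agency prevails on this issue.
— Issue III —
Stage III.1 — burden on contractor; standard: the balance of probabilities (weight is at least 48).
    (h): 58 ≥ 48 [met]
    (i): 54 ≥ 48 [met]
  The contractor carries Stage III.1; the agency now bears the burden.
Stage III.2 — burden on agency; standard: the balance of probabilities (weight is at least 48).
    (j): 65 ≥ 48 [met]
    (k): 55 − 6 = 49 ≥ 48 [met]
  Stage III.2 is satisfied; the onus moves to the contractor.
Stage III.3 — burden on contractor; standard: a scintilla of evidence (weight exceeds 13).
    (l): 29 > 13 [met]
    (m): 18 − 3 = 15 > 13 [met]
  All elements met at the final stage.
With every stage satisfied, the contractor prevails on this issue.
Per-issue: Issue I → contractor; Issue II → agency; Issue III → contractor. The contractor must prevail on at least one issue; overall, the contractor prevails.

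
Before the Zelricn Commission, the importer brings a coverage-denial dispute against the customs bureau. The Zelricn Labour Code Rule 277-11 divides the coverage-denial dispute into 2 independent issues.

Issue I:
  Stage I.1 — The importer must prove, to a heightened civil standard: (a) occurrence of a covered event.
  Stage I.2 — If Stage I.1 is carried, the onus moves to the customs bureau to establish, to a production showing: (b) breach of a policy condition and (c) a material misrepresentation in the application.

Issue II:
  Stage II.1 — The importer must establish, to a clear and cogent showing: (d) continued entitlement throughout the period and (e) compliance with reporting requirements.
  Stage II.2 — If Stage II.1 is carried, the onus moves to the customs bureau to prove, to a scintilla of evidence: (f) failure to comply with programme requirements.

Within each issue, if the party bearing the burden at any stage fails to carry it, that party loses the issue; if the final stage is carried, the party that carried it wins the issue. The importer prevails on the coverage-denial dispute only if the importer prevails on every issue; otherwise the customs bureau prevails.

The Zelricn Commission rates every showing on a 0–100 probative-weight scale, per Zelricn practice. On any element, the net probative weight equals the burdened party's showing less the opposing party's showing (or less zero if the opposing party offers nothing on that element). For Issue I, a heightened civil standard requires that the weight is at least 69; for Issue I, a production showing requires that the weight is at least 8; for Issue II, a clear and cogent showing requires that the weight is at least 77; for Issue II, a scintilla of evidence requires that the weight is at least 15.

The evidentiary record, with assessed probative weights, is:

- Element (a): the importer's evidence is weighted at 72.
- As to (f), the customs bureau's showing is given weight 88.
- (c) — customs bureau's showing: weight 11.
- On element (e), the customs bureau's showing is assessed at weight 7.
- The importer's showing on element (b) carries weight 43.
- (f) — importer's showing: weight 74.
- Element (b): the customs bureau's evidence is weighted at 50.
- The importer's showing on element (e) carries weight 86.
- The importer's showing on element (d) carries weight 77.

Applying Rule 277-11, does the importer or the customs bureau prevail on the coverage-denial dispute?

— Issue I —
At Stage I.1 the importer must meet a heightened civil standard (weight is at least 69): on (a) the weight is 72, ≥ 69, so (a) meets the standard.
  Stage I.1 is satisfied; the onus moves to the customs bureau.
At Stage I.2 the customs bureau must meet a production showing (weight is at least 8): on (b) the weight is 50 less the opposing 43 gives net 7, < 8, so (b) does not meet the standard; on (c) the weight is 11, ≥ 8, so (c) meets the standard.
  Not every element is met, so the customs bureau fails to carry Stage I.2.
The importer prevails on this issue.
— Issue II —
Stage II.1 (importer, a clear and cogent showing, weight is at least 77): (d) 77 ≥ 77 — meets; (e) net 86−7=79 ≥ 77 — meets.
  The importer carries Stage II.1; the customs bureau now bears the burden.
Stage II.2 (customs bureau, a scintilla of evidence, weight is at least 15): (f) net 88−74=14 < 15 — fails.
  The customs bureau does not carry Stage II.2.
So the importer prevails on this issue.
Per-issue: Issue I → importer; Issue II → importer. The importer must prevail on every issue; overall, the importer prevails.

importer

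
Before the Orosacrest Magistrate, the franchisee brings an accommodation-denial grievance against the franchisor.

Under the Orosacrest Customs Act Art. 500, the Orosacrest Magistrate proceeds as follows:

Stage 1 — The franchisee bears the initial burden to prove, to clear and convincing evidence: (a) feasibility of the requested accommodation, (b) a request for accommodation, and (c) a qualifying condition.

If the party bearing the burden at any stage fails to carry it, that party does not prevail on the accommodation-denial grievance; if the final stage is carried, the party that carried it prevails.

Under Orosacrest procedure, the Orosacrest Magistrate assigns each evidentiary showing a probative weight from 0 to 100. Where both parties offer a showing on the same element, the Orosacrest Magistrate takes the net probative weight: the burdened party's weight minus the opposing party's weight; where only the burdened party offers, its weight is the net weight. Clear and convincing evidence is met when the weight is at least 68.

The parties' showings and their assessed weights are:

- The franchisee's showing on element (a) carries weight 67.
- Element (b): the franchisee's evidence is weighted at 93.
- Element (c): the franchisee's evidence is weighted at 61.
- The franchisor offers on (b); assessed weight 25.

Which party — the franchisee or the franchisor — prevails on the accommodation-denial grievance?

franchisor

At Stage 1 the franchisee must meet clear and convincing evidence (weight is at least 68): on (a) the weight is 67, < 68, so (a) does not meet the standard; on (b) the weight is 93 less the opposing 25 gives net 68, which does reach 68, so (b) meets the standard; on (c) the weight is 61, < 68, so (c) does not meet the standard.
  The franchisee does not carry Stage 1.
The franchisor prevails.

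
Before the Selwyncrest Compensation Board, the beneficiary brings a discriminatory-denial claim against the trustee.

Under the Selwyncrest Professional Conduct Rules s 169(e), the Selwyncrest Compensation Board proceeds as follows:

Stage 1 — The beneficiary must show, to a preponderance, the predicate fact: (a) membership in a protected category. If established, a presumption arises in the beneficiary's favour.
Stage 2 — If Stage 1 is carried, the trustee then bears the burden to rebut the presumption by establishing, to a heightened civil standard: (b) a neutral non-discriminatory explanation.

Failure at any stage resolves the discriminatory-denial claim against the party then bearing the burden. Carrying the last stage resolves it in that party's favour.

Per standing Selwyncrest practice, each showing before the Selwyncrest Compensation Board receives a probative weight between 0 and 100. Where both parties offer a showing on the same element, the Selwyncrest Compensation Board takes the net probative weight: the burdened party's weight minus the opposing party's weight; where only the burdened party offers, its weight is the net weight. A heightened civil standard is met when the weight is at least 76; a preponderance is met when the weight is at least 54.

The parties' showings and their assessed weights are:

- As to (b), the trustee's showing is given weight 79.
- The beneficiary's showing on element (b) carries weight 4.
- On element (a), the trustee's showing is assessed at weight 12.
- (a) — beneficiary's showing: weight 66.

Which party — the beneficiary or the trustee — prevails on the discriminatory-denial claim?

beneficiary

At Stage 1 the beneficiary must meet a preponderance (weight is at least 54): on (a) the weight is 66 less the opposing 12 gives net 54, which does reach 54, so (a) meets the standard.
  Stage 1 carried; the burden shifts to the trustee.
At Stage 2 the trustee must meet a heightened civil standard (weight is at least 76): on (b) the weight is 79 less the opposing 4 gives net 75, which does not reach 76, so (b) does not meet the standard.
  The trustee does not carry Stage 2.
So the beneficiary prevails.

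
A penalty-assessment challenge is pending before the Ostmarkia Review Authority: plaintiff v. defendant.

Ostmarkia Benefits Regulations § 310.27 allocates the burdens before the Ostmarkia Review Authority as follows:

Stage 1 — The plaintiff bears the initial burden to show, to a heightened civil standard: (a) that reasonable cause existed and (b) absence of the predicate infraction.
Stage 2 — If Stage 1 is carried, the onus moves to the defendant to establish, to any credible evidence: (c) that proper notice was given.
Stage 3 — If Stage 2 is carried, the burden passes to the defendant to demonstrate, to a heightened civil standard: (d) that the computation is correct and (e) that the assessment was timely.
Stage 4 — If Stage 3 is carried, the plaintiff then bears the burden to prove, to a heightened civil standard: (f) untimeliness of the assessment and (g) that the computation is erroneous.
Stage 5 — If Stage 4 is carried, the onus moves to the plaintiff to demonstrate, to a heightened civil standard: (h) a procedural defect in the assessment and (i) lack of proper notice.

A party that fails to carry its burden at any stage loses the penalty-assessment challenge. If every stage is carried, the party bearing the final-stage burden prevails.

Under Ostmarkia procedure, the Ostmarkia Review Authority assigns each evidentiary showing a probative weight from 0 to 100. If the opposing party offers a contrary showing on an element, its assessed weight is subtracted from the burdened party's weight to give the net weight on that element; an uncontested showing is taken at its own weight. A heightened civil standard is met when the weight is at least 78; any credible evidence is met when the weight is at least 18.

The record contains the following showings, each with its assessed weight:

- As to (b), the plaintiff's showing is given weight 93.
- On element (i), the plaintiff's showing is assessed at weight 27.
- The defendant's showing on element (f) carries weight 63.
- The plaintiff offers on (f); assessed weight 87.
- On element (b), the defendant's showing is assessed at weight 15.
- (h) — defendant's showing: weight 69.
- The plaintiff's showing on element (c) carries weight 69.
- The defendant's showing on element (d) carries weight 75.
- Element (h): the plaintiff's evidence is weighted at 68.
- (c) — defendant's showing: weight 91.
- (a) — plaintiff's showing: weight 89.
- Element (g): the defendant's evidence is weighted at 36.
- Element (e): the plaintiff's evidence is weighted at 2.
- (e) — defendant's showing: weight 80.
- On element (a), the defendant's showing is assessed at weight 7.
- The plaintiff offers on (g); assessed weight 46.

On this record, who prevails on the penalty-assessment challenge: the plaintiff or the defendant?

plaintiff

Stage 1 (plaintiff, a heightened civil standard, weight is at least 78): (a) net 89−7=82 ≥ 78 — meets; (b) net 93−15=78 ≥ 78 — meets.
  The plaintiff carries Stage 1; the defendant now bears the burden.
Stage 2 (defendant, any credible evidence, weight is at least 18): (c) net 91−69=22 ≥ 18 — meets.
  Stage 2 carried; the burden remains with the defendant.
Stage 3 (defendant, a heightened civil standard, weight is at least 78): (d) 75 < 78 — fails; (e) net 80−2=78 ≥ 78 — meets.
  The defendant does not carry Stage 3.
The analysis ends at Stage 3; the plaintiff prevails.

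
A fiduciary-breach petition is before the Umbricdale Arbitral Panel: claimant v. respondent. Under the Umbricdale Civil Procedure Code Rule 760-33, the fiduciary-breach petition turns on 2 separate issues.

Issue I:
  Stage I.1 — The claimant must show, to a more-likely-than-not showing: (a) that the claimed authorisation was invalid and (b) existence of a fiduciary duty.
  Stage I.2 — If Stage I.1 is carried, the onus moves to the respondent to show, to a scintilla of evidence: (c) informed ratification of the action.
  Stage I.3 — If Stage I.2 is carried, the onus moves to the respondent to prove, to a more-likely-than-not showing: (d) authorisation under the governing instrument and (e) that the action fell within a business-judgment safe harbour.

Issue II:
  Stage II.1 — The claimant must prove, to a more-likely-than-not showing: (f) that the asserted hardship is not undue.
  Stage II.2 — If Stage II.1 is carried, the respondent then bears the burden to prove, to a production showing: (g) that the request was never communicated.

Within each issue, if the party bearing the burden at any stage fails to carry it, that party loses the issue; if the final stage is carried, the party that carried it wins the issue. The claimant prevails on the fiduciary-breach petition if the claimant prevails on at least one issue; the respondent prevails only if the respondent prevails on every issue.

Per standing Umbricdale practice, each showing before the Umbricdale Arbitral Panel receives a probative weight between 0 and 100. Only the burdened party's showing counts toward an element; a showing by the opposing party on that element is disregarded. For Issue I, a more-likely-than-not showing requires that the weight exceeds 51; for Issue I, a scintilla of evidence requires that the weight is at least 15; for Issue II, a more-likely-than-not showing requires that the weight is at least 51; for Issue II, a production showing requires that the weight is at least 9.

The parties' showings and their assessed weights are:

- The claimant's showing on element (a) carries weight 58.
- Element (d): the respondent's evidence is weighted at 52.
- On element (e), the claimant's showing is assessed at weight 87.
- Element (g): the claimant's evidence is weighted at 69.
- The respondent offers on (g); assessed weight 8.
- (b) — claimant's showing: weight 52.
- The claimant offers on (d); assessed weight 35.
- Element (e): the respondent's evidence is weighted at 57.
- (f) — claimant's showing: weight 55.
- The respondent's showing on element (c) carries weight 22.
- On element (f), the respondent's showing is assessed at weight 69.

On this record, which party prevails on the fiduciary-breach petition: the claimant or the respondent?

— Issue I —
Stage I.1 — burden on claimant; standard: a more-likely-than-not showing (weight exceeds 51).
    (a): 58 > 51 [met]
    (b): 52 > 51 [met]
  Stage I.1 is satisfied; the onus moves to the respondent.
Stage I.2 — burden on respondent; standard: a scintilla of evidence (weight is at least 15).
    (c): 22 ≥ 15 [met]
  All elements met. The respondent retains the burden for Stage I.3.
Stage I.3 — burden on respondent; standard: a more-likely-than-not showing (weight exceeds 51).
    (d): 52 (claimant's 35 disregarded) > 51 [met]
    (e): 57 (claimant's 87 disregarded) > 51 [met]
  The respondent carries the last stage.
All stages carried — the respondent prevails on this issue.
— Issue II —
Stage II.1 (claimant, a more-likely-than-not showing, weight is at least 51): (f) 55 (respondent's 69 disregarded) ≥ 51 — meets.
  Stage II.1 is satisfied; the onus moves to the respondent.
Stage II.2 (respondent, a production showing, weight is at least 9): (g) 8 (claimant's 69 disregarded) < 9 — fails.
  The respondent does not carry Stage II.2.
The analysis ends at Stage II.2; the claimant prevails on this issue.
Per-issue: Issue I → respondent; Issue II → claimant. The claimant must prevail on at least one issue; overall, the claimant prevails.

claimant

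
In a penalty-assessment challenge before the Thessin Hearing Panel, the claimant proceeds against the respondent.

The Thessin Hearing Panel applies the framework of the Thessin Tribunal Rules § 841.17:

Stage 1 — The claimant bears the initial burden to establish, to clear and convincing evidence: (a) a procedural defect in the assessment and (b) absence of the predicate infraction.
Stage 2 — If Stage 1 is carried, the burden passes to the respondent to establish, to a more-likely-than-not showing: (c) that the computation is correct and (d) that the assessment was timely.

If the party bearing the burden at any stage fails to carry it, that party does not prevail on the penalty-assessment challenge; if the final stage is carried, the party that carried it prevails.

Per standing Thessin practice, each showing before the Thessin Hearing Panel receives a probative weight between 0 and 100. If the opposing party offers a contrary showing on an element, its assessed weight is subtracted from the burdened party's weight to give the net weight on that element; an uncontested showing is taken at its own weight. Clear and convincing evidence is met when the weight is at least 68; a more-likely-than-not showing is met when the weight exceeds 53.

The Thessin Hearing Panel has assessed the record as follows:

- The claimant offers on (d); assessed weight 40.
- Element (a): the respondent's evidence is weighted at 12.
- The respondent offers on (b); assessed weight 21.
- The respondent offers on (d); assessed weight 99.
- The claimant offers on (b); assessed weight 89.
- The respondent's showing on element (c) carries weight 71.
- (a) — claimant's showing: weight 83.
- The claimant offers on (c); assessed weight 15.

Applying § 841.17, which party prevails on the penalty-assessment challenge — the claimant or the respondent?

Stage 1 (claimant, clear and convincing evidence, weight is at least 68): (a) net 83−12=71 ≥ 68 — meets; (b) net 89−21=68 ≥ 68 — meets.
  The claimant carries Stage 1; the respondent now bears the burden.
Stage 2 (respondent, a more-likely-than-not showing, weight exceeds 53): (c) net 71−15=56 > 53 — meets; (d) net 99−40=59 > 53 — meets.
  All elements met at the final stage.
Every stage carried; the respondent prevails.

respondent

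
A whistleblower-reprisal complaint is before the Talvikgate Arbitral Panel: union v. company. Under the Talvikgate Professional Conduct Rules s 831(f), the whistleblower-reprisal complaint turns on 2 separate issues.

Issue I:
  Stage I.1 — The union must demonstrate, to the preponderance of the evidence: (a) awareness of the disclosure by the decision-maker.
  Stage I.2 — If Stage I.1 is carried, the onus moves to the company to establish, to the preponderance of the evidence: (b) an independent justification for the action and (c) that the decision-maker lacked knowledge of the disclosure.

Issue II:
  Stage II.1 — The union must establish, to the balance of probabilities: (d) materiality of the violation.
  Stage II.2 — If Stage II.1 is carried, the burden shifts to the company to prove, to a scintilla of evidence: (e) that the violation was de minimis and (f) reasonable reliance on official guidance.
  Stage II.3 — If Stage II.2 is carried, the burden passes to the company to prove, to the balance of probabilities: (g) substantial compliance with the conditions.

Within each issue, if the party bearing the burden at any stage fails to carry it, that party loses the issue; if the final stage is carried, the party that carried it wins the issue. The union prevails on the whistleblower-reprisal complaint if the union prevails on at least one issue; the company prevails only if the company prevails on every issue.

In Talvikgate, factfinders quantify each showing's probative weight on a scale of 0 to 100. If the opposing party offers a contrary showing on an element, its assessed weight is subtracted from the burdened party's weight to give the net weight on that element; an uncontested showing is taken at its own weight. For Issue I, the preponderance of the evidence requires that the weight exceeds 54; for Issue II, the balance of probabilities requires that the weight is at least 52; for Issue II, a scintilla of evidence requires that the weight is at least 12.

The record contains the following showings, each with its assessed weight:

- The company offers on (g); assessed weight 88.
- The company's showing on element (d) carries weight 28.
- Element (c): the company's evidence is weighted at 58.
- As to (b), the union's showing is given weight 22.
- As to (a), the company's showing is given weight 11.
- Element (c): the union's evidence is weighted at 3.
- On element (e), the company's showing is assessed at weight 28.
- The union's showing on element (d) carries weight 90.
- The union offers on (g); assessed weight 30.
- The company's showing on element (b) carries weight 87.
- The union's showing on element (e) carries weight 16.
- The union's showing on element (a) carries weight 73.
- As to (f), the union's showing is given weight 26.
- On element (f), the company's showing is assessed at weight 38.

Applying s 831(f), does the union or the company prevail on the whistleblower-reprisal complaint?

company

— Issue I —
Stage I.1 — burden on union; standard: the preponderance of the evidence (weight exceeds 54).
    (a): 73 − 11 = 62 > 54 [met]
  All elements met. The burden passes to the company.
Stage I.2 — burden on company; standard: the preponderance of the evidence (weight exceeds 54).
    (b): 87 − 22 = 65 > 54 [met]
    (c): 58 − 3 = 55 > 54 [met]
  All elements met at the final stage.
With every stage satisfied, the company prevails on this issue.
— Issue II —
At Stage II.1 the union must meet the balance of probabilities (weight is at least 52): on (d) the weight is 90 less the opposing 28 gives net 62, which does reach 52, so (d) meets the standard.
  Stage II.1 is satisfied; the onus moves to the company.
At Stage II.2 the company must meet a scintilla of evidence (weight is at least 12): on (e) the weight is 28 less the opposing 16 gives net 12, ≥ 12, so (e) meets the standard; on (f) the weight is 38 less the opposing 26 gives net 12, which does reach 12, so (f) meets the standard.
  Stage II.2 is satisfied; the company continues to bear the burden.
At Stage II.3 the company must meet the balance of probabilities (weight is at least 52): on (g) the weight is 88 less the opposing 30 gives net 58, which does reach 52, so (g) meets the standard.
  Stage II.3 carried; the final stage is satisfied.
All stages carried — the company prevails on this issue.
Per-issue: Issue I → company; Issue II → company. The union must prevail on at least one issue; overall, the company prevails.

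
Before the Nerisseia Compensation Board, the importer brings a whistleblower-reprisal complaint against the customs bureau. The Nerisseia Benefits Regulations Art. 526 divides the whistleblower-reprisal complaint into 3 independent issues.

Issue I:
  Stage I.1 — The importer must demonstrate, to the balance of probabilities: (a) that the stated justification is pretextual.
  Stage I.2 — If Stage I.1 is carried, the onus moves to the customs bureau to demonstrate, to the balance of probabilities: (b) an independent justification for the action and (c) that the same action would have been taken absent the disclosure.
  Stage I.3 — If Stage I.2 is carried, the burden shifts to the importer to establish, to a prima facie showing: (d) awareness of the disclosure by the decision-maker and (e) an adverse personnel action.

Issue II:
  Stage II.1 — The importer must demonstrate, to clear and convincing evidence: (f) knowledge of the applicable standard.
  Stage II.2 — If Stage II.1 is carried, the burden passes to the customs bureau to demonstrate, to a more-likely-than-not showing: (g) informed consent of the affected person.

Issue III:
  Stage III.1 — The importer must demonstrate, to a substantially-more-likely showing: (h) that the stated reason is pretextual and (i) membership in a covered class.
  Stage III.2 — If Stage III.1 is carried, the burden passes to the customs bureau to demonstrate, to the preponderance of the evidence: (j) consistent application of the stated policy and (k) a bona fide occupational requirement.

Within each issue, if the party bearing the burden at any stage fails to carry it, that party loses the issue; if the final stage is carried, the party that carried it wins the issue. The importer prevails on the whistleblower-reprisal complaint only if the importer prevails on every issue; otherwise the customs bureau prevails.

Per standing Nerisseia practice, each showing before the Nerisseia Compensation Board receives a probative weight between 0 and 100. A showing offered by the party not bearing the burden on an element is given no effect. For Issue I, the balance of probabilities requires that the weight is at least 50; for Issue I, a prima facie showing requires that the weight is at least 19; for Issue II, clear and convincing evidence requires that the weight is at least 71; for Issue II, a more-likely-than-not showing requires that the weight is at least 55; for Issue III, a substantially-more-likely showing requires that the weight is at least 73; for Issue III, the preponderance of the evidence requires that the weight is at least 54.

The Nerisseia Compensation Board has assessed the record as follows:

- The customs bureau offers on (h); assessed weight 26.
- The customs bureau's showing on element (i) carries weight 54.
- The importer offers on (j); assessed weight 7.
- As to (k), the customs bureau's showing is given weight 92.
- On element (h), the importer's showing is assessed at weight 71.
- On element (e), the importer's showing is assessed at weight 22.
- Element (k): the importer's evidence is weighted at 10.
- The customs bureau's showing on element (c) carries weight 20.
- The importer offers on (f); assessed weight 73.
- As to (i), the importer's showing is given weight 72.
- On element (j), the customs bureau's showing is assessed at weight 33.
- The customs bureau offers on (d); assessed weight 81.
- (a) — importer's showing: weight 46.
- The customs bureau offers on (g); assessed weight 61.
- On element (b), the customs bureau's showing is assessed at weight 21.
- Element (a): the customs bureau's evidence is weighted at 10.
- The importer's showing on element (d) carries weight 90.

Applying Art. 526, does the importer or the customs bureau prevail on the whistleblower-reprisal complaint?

— Issue I —
Stage I.1 — burden on importer; standard: the balance of probabilities (weight is at least 50).
    (a): 46 (customs bureau's 10 disregarded) < 50 [not met]
  Not every element is met, so the importer fails to carry Stage I.1.
The customs bureau prevails on this issue.
— Issue II —
Stage II.1 (importer, clear and convincing evidence, weight is at least 71): (f) 73 ≥ 71 — meets.
  The importer carries Stage II.1; the customs bureau now bears the burden.
Stage II.2 (customs bureau, a more-likely-than-not showing, weight is at least 55): (g) 61 ≥ 55 — meets.
  Stage II.2 carried; the final stage is satisfied.
All stages carried — the customs bureau prevails on this issue.
— Issue III —
Stage III.1 — burden on importer; standard: a substantially-more-likely showing (weight is at least 73).
    (h): 71 (customs bureau's 26 disregarded) < 73 [not met]
    (i): 72 (customs bureau's 54 disregarded) < 73 [not met]
  The importer does not carry Stage III.1.
The analysis ends at Stage III.1; the customs bureau prevails on this issue.
Per-issue: Issue I → customs bureau; Issue II → customs bureau; Issue III → customs bureau. The importer must prevail on every issue; overall, the customs bureau prevails.

customs bureau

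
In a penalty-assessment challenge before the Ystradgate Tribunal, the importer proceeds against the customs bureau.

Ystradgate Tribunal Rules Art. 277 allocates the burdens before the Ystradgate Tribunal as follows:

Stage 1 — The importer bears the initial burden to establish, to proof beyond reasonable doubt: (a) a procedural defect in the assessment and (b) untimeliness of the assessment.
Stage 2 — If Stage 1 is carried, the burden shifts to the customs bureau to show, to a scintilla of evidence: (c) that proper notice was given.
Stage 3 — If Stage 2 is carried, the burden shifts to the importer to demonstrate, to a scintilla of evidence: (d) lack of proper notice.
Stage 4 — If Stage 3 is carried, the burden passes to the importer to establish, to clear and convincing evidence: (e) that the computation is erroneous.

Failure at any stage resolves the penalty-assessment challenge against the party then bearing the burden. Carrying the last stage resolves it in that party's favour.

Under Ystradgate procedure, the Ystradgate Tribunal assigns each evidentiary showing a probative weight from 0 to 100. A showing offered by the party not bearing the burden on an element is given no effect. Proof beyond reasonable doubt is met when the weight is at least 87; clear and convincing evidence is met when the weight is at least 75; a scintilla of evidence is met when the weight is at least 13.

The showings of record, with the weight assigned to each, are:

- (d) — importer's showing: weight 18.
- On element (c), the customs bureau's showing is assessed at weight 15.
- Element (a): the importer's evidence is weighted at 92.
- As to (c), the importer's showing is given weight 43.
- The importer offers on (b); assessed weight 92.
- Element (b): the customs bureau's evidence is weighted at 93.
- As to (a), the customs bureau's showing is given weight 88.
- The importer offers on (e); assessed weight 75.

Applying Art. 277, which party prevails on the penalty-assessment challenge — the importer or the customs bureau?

Stage 1 — burden on importer; standard: proof beyond reasonable doubt (weight is at least 87).
    (a): 92 (customs bureau's 88 disregarded) ≥ 87 [met]
    (b): 92 (customs bureau's 93 disregarded) ≥ 87 [met]
  All elements met. The burden passes to the customs bureau.
Stage 2 — burden on customs bureau; standard: a scintilla of evidence (weight is at least 13).
    (c): 15 (importer's 43 disregarded) ≥ 13 [met]
  Stage 2 is satisfied; the onus moves to the importer.
Stage 3 — burden on importer; standard: a scintilla of evidence (weight is at least 13).
    (d): 18 ≥ 13 [met]
  Stage 3 is satisfied; the importer continues to bear the burden.
Stage 4 — burden on importer; standard: clear and convincing evidence (weight is at least 75).
    (e): 75 ≥ 75 [met]
  The importer carries the last stage.
With every stage satisfied, the importer prevails.

importer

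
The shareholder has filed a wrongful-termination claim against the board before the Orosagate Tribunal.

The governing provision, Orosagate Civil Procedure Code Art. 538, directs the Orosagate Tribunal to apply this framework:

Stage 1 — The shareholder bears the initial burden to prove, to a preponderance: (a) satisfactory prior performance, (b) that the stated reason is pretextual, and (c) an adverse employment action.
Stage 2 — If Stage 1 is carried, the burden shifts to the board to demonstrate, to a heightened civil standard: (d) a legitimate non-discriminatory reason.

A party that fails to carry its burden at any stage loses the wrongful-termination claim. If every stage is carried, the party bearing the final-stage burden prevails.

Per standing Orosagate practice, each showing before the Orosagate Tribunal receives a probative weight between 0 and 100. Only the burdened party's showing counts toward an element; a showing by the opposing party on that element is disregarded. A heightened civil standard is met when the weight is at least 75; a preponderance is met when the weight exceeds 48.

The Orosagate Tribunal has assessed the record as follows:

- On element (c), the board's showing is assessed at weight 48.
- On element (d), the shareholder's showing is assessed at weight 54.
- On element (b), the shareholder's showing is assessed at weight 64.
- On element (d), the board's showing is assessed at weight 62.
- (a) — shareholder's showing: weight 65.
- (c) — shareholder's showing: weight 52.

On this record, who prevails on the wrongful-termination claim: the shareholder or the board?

shareholder

At Stage 1 the shareholder must meet a preponderance (weight exceeds 48): on (a) the weight is 65, which does exceed 48, so (a) meets the standard; on (b) the weight is 64, > 48, so (b) meets the standard; on (c) the weight is 52 (the board's 48 is given no effect), > 48, so (c) meets the standard.
  Stage 1 is satisfied; the onus moves to the board.
At Stage 2 the board must meet a heightened civil standard (weight is at least 75): on (d) the weight is 62 (the shareholder's 54 is given no effect), < 75, so (d) does not meet the standard.
  Stage 2 not carried; the board fails its burden.
The analysis ends at Stage 2; the shareholder prevails.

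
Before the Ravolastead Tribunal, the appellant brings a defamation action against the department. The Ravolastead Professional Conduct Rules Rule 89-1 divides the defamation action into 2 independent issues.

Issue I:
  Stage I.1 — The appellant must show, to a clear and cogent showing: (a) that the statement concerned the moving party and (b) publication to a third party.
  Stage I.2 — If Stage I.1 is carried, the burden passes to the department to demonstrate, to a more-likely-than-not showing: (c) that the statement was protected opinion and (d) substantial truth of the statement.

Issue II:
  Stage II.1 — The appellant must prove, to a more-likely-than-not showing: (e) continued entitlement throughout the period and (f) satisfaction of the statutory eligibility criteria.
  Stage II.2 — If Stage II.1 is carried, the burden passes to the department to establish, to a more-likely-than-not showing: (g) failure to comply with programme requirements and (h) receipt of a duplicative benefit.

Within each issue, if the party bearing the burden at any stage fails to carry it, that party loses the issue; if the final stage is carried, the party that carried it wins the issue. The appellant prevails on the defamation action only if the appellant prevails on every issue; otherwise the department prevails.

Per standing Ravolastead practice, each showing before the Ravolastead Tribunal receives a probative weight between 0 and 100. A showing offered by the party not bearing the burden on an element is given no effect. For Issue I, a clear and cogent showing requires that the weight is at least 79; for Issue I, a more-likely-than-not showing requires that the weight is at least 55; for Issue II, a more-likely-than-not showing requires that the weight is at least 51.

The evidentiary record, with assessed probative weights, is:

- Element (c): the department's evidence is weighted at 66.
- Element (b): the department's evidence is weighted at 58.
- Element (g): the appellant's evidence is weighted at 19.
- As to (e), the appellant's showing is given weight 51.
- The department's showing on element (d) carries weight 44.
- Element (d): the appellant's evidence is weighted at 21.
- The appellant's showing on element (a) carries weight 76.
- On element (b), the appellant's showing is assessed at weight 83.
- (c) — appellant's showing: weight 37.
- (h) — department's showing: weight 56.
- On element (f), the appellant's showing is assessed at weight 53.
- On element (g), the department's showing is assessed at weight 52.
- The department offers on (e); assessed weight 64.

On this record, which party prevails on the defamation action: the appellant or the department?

— Issue I —
Stage I.1 — burden on appellant; standard: a clear and cogent showing (weight is at least 79).
    (a): 76 < 79 [not met]
    (b): 83 (department's 58 disregarded) ≥ 79 [met]
  Stage I.1 not carried; the appellant fails its burden.
The analysis ends at Stage I.1; the department prevails on this issue.
— Issue II —
Stage II.1 — burden on appellant; standard: a more-likely-than-not showing (weight is at least 51).
    (e): 51 (department's 64 disregarded) ≥ 51 [met]
    (f): 53 ≥ 51 [met]
  All elements met. The burden passes to the department.
Stage II.2 — burden on department; standard: a more-likely-than-not showing (weight is at least 51).
    (g): 52 (appellant's 19 disregarded) ≥ 51 [met]
    (h): 56 ≥ 51 [met]
  Stage II.2 carried; the final stage is satisfied.
All stages carried — the department prevails on this issue.
Per-issue: Issue I → department; Issue II → department. The appellant must prevail on every issue; overall, the department prevails.

department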